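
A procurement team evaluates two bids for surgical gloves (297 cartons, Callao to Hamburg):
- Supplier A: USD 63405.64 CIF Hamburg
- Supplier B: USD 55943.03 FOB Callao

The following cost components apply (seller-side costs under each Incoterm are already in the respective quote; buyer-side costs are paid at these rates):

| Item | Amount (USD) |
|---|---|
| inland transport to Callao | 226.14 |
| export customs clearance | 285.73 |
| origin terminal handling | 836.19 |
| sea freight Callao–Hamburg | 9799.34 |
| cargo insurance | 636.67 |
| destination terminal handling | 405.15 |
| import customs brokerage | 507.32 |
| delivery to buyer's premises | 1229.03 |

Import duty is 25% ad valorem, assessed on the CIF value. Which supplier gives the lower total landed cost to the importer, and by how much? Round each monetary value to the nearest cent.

Supplier A (CIF):
The CIF price already equals the CIF value: 63405.64
Import duty = 63405.64 × 25% = 15851.41
Buyer bears (A): 405.15 + 507.32 + 1229.03 = 2141.50
Landed cost (A) = invoice 63405.64 + 2141.50 + duty 15851.41 = 81398.55
Supplier B (FOB):
CIF value = FOB price + freight + insurance = 55943.03 + 9799.34 + 636.67 = 66379.04
Import duty = 66379.04 × 25% = 16594.76
Buyer bears (B): 9799.34 + 636.67 + 405.15 + 507.32 + 1229.03 = 12577.51
Landed cost (B) = invoice 55943.03 + 12577.51 + duty 16594.76 = 85115.30
Difference = |81398.55 − 85115.30| = 3716.75

Supplier A is cheaper by USD 3716.75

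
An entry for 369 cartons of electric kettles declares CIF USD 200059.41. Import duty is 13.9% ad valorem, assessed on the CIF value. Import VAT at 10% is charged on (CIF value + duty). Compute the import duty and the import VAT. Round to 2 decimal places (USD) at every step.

Import duty = 200059.41 × 13.9% = 27808.26
VAT base = CIF + duty = 200059.41 + 27808.26 = 227867.67
Import VAT = 227867.67 × 10% = 22786.77

Import duty: USD 27808.26; import VAT: USD 22786.77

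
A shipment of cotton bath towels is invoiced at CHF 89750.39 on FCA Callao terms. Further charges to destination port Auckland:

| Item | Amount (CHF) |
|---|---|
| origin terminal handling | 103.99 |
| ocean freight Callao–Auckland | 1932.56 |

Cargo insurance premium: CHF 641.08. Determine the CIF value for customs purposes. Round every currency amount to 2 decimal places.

CIF value: CHF 92428.02

CIF = FCA price + pre-shipment costs + freight + insurance
CIF = 89750.39 + 103.99 + 1932.56 + 641.08 = 92428.02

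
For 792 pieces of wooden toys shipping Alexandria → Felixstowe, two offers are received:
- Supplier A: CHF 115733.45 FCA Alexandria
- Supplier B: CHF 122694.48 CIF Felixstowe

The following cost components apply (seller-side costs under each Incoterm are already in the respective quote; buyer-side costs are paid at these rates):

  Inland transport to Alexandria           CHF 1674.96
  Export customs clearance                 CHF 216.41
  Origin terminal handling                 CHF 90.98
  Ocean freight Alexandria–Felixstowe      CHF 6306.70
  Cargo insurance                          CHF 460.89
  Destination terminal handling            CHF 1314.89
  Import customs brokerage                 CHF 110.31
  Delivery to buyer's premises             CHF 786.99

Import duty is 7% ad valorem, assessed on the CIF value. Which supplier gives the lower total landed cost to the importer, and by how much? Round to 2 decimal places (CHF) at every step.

Supplier A (FCA):
CIF value = FCA price + origin terminal + freight + insurance = 115733.45 + 90.98 + 6306.70 + 460.89 = 122592.02
Import duty = 122592.02 × 7% = 8581.44
Buyer bears (A): 90.98 + 6306.70 + 460.89 + 1314.89 + 110.31 + 786.99 = 9070.76
Landed cost (A) = invoice 115733.45 + 9070.76 + duty 8581.44 = 133385.65
Supplier B (CIF):
The CIF price already equals the CIF value: 122694.48
Import duty = 122694.48 × 7% = 8588.61
Buyer bears (B): 1314.89 + 110.31 + 786.99 = 2212.19
Landed cost (B) = invoice 122694.48 + 2212.19 + duty 8588.61 = 133495.28
Difference = |133385.65 − 133495.28| = 109.63

Supplier A is cheaper by CHF 109.63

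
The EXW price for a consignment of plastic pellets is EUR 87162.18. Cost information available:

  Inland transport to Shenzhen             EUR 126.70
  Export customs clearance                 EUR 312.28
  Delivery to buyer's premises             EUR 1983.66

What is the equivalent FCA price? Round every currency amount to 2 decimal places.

FCA price: EUR 87601.16

Not relevant to the conversion: delivery — on the buyer under both terms; not part of either seller's price.
From EXW to FCA, the seller additionally bears: inland to port, export clearance.
FCA price = 87162.18 + 126.70 + 312.28 = 87601.16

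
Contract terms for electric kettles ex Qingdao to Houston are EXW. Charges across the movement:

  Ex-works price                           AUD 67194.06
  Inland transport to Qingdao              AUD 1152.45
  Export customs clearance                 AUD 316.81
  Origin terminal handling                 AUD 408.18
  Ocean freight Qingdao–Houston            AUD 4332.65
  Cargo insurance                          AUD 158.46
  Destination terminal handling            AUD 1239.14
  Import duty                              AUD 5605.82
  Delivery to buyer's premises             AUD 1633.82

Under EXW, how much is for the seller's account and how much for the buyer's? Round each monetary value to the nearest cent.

EXW: the seller makes goods available at their premises; the buyer bears all onward costs.
Seller's account: goods 67194.06 = 67194.06
Buyer's account: inland to port 1152.45 + export clearance 316.81 + origin terminal 408.18 + freight 4332.65 + insurance 158.46 + destination terminal 1239.14 + duty 5605.82 + delivery 1633.82 = 14847.33

Seller: AUD 67194.06; buyer: AUD 14847.33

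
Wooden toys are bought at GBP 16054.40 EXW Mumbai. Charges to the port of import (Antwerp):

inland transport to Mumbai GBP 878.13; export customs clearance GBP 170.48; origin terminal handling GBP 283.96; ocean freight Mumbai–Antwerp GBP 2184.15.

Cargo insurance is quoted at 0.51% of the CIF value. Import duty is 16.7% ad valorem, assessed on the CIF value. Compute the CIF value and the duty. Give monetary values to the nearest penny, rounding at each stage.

Let C be the CIF value. C = EXW price + pre-shipment costs + freight + 0.51% × C
C − 0.51% × C = 16054.40 + 878.13 + 170.48 + 283.96 + 2184.15
0.9949 × C = 19571.12
C = 19571.12 / 0.9949 = 19671.44
Insurance premium = 0.51% × 19671.44 = 100.32
Import duty = 19671.44 × 16.7% = 3285.13

CIF value: GBP 19671.44; import duty: GBP 3285.13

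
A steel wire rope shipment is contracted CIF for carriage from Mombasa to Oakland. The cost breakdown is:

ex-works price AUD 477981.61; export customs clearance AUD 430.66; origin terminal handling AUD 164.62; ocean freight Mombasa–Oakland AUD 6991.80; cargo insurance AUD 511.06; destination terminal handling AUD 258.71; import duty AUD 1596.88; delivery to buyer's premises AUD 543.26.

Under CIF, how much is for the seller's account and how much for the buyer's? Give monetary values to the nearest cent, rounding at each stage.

Seller: AUD 486079.75; buyer: AUD 2398.85

CIF: the seller pays costs through ocean freight and marine insurance to the destination port.
Seller's account: goods 477981.61 + export clearance 430.66 + origin terminal 164.62 + freight 6991.80 + insurance 511.06 = 486079.75
Buyer's account: destination terminal 258.71 + duty 1596.88 + delivery 543.26 = 2398.85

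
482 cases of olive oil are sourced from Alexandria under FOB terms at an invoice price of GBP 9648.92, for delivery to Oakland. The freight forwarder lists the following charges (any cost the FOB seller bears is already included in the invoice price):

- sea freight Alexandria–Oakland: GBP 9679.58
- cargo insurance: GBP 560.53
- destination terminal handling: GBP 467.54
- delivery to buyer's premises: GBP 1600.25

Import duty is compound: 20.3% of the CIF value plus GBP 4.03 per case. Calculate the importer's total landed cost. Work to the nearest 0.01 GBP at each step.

Total landed cost: GBP 27936.75

FOB: the seller bears costs until goods are on board at the origin port; the buyer bears freight, insurance and all costs thereafter.
CIF value = FOB price + freight + insurance = 9648.92 + 9679.58 + 560.53 = 19889.03
Ad valorem component: 19889.03 × 20.3% = 4037.47
Specific component: 482 × 4.03 = 1942.46
Import duty = 4037.47 + 1942.46 = 5979.93
Buyer bears: freight 9679.58 + insurance 560.53 + destination terminal 467.54 + delivery 1600.25 + duty 5979.93 = 18287.83
Landed cost = invoice 9648.92 + 18287.83 = 27936.75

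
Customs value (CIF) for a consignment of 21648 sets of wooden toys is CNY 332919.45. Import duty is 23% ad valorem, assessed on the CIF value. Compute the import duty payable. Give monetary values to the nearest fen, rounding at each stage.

Import duty = 332919.45 × 23% = 76571.47

Import duty: CNY 76571.47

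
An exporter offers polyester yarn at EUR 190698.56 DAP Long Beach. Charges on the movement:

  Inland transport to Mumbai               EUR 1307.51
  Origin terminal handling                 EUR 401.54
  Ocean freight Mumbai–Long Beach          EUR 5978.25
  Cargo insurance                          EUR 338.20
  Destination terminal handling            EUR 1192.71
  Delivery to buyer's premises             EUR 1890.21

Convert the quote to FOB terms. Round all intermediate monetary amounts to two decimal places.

Not relevant to the conversion: origin terminal, inland to port — on the seller under both DAP and FOB; already in the DAP price and stays in the FOB price.
From DAP to FOB, the seller no longer bears: freight, insurance, destination terminal, delivery.
FOB price = 190698.56 − 5978.25 − 338.20 − 1192.71 − 1890.21 = 181299.19

FOB price: EUR 181299.19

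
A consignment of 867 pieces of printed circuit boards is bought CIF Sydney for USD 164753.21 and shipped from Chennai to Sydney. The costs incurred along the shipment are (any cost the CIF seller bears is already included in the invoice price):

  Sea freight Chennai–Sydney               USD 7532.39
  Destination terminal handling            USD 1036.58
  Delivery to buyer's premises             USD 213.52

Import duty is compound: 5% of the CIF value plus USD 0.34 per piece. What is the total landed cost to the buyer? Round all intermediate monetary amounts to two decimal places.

Total landed cost: USD 174535.75

CIF: the seller pays costs through ocean freight and marine insurance to the destination port.
Already in the invoice (seller's account under CIF): freight — exclude.
The CIF price already equals the CIF value: 164753.21
Ad valorem component: 164753.21 × 5% = 8237.66
Specific component: 867 × 0.34 = 294.78
Import duty = 8237.66 + 294.78 = 8532.44
Buyer bears: destination terminal 1036.58 + delivery 213.52 + duty 8532.44 = 9782.54
Landed cost = invoice 164753.21 + 9782.54 = 174535.75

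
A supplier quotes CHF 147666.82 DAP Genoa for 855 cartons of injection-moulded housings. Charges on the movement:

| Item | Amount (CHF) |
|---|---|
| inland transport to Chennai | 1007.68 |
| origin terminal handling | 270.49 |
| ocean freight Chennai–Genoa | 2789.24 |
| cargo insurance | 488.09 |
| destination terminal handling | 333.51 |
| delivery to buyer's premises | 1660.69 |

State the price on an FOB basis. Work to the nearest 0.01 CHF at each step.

Not relevant to the conversion: inland to port, origin terminal — on the seller under both DAP and FOB; already in the DAP price and stays in the FOB price.
From DAP to FOB, the seller no longer bears: freight, insurance, destination terminal, delivery.
FOB price = 147666.82 − 2789.24 − 488.09 − 333.51 − 1660.69 = 142395.29

FOB price: CHF 142395.29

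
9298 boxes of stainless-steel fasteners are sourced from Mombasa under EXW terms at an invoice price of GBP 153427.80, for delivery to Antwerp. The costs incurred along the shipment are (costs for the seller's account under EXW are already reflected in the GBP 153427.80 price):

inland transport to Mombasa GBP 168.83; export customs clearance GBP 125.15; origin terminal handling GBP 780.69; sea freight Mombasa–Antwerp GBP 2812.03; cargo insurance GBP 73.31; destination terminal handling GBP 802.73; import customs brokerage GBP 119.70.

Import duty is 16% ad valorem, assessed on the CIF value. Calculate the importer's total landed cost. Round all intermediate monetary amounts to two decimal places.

Total landed cost: GBP 183492.29

EXW: the seller makes goods available at their premises; the buyer bears all onward costs.
CIF value = EXW price + inland to port + export clearance + origin terminal + freight + insurance = 153427.80 + 168.83 + 125.15 + 780.69 + 2812.03 + 73.31 = 157387.81
Import duty = 157387.81 × 16% = 25182.05
Buyer bears: inland to port 168.83 + export clearance 125.15 + origin terminal 780.69 + freight 2812.03 + insurance 73.31 + destination terminal 802.73 + brokerage 119.70 + duty 25182.05 = 30064.49
Landed cost = invoice 153427.80 + 30064.49 = 183492.29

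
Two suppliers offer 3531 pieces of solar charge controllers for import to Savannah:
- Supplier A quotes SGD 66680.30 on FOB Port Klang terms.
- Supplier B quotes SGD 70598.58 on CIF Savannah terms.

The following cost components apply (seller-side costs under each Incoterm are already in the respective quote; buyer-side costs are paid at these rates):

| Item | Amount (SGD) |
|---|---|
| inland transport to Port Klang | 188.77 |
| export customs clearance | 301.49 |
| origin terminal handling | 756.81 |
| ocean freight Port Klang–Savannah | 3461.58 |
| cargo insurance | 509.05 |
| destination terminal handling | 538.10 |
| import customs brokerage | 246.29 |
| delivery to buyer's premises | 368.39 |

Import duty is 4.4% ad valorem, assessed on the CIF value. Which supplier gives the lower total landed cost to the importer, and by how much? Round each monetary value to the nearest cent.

Supplier A (FOB):
CIF value = FOB price + freight + insurance = 66680.30 + 3461.58 + 509.05 = 70650.93
Import duty = 70650.93 × 4.4% = 3108.64
Buyer bears (A): 3461.58 + 509.05 + 538.10 + 246.29 + 368.39 = 5123.41
Landed cost (A) = invoice 66680.30 + 5123.41 + duty 3108.64 = 74912.35
Supplier B (CIF):
The CIF price already equals the CIF value: 70598.58
Import duty = 70598.58 × 4.4% = 3106.34
Buyer bears (B): 538.10 + 246.29 + 368.39 = 1152.78
Landed cost (B) = invoice 70598.58 + 1152.78 + duty 3106.34 = 74857.70
Difference = |74912.35 − 74857.70| = 54.65

Supplier B is cheaper by SGD 54.65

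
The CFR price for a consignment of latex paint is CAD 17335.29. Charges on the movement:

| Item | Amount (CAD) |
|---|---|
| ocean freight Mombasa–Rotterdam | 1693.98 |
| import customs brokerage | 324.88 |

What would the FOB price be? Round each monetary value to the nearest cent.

FOB price: CAD 15641.31

Not relevant to the conversion: brokerage — on the buyer under both terms; not part of either seller's price.
From CFR to FOB, the seller no longer bears: freight.
FOB price = 17335.29 − 1693.98 = 15641.31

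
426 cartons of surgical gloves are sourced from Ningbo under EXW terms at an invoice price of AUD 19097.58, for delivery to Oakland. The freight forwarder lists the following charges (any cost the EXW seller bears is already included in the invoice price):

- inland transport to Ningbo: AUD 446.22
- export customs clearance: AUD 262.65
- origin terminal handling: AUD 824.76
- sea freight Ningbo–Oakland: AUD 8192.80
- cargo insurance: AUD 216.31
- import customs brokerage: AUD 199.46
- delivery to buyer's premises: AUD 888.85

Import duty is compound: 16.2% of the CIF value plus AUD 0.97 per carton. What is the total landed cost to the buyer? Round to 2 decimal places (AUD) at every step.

EXW: the seller makes goods available at their premises; the buyer bears all onward costs.
CIF value = EXW price + inland to port + export clearance + origin terminal + freight + insurance = 19097.58 + 446.22 + 262.65 + 824.76 + 8192.80 + 216.31 = 29040.32
Ad valorem component: 29040.32 × 16.2% = 4704.53
Specific component: 426 × 0.97 = 413.22
Import duty = 4704.53 + 413.22 = 5117.75
Buyer bears: inland to port 446.22 + export clearance 262.65 + origin terminal 824.76 + freight 8192.80 + insurance 216.31 + brokerage 199.46 + delivery 888.85 + duty 5117.75 = 16148.80
Landed cost = invoice 19097.58 + 16148.80 = 35246.38

Total landed cost: AUD 35246.38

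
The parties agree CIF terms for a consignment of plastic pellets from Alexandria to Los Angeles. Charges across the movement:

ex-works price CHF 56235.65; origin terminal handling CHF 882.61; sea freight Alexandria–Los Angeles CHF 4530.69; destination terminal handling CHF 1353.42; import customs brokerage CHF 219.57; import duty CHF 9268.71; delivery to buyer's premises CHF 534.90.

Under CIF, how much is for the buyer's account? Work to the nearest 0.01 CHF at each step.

Buyer's account: CHF 11376.60

CIF: the seller pays costs through ocean freight and marine insurance to the destination port.
Seller's account: goods 56235.65 + origin terminal 882.61 + freight 4530.69 = 61648.95
Buyer's account: destination terminal 1353.42 + brokerage 219.57 + duty 9268.71 + delivery 534.90 = 11376.60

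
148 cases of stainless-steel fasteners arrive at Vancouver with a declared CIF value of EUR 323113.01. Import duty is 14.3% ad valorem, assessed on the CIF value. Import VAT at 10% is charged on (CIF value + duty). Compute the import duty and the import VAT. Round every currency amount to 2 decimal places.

Import duty: EUR 46205.16; import VAT: EUR 36931.82

Import duty = 323113.01 × 14.3% = 46205.16
VAT base = CIF + duty = 323113.01 + 46205.16 = 369318.17
Import VAT = 369318.17 × 10% = 36931.82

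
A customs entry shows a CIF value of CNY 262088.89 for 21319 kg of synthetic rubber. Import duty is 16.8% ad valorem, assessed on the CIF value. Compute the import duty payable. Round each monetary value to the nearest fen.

Import duty = 262088.89 × 16.8% = 44030.93

Import duty: CNY 44030.93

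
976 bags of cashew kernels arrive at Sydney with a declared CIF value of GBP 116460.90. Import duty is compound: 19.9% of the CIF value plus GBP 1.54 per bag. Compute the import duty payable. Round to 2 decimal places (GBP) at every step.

Import duty: GBP 24678.76

Ad valorem component: 116460.90 × 19.9% = 23175.72
Specific component: 976 × 1.54 = 1503.04
Import duty = 23175.72 + 1503.04 = 24678.76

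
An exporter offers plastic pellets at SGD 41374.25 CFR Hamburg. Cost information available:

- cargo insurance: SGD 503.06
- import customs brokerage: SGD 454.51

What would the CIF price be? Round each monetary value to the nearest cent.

Not relevant to the conversion: brokerage — on the buyer under both terms; not part of either seller's price.
From CFR to CIF, the seller additionally bears: insurance.
CIF price = 41374.25 + 503.06 = 41877.31

CIF price: SGD 41877.31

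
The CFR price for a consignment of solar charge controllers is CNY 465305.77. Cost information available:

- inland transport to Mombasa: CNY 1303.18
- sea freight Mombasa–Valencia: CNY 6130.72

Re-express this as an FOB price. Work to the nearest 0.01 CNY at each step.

Not relevant to the conversion: inland to port — on the seller under both CFR and FOB; already in the CFR price and stays in the FOB price.
From CFR to FOB, the seller no longer bears: freight.
FOB price = 465305.77 − 6130.72 = 459175.05

FOB price: CNY 459175.05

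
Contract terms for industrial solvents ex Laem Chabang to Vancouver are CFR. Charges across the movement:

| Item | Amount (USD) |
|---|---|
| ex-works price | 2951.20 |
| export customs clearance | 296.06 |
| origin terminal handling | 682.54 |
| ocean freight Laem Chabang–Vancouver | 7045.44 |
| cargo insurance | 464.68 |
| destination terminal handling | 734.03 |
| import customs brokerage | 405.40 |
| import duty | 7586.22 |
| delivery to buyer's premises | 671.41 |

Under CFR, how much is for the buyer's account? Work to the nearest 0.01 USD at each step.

CFR: the seller pays costs through ocean freight to the destination port, but not insurance.
Seller's account: goods 2951.20 + export clearance 296.06 + origin terminal 682.54 + freight 7045.44 = 10975.24
Buyer's account: insurance 464.68 + destination terminal 734.03 + brokerage 405.40 + duty 7586.22 + delivery 671.41 = 9861.74

Buyer's account: USD 9861.74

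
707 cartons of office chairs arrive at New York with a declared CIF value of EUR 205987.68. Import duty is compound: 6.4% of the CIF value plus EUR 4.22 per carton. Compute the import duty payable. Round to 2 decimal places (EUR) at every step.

Import duty: EUR 16166.75

Ad valorem component: 205987.68 × 6.4% = 13183.21
Specific component: 707 × 4.22 = 2983.54
Import duty = 13183.21 + 2983.54 = 16166.75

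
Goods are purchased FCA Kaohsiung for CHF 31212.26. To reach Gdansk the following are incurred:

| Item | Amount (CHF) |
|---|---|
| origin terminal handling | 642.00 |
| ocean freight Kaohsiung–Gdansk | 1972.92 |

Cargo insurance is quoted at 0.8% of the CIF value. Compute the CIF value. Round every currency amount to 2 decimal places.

Let C be the CIF value. C = FCA price + pre-shipment costs + freight + 0.8% × C
C − 0.8% × C = 31212.26 + 642.00 + 1972.92
0.992 × C = 33827.18
C = 33827.18 / 0.992 = 34099.98
Insurance premium = 0.8% × 34099.98 = 272.80

CIF value: CHF 34099.98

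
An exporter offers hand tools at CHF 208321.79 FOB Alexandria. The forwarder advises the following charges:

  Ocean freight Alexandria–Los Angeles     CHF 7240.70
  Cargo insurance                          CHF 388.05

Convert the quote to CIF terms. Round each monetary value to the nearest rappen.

CIF price: CHF 215950.54

From FOB to CIF, the seller additionally bears: freight, insurance.
CIF price = 208321.79 + 7240.70 + 388.05 = 215950.54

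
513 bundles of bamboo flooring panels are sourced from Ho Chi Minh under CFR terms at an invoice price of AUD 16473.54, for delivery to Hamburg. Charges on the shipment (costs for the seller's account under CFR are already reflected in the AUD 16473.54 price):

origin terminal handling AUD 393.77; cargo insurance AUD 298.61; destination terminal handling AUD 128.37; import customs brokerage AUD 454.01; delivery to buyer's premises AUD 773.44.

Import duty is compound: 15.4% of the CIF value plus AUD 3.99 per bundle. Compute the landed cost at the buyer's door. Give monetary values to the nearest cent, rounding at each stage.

CFR: the seller pays costs through ocean freight to the destination port, but not insurance.
Already in the invoice (seller's account under CFR): origin terminal — exclude.
CIF value = CFR price + insurance = 16473.54 + 298.61 = 16772.15
Ad valorem component: 16772.15 × 15.4% = 2582.91
Specific component: 513 × 3.99 = 2046.87
Import duty = 2582.91 + 2046.87 = 4629.78
Buyer bears: insurance 298.61 + destination terminal 128.37 + brokerage 454.01 + delivery 773.44 + duty 4629.78 = 6284.21
Landed cost = invoice 16473.54 + 6284.21 = 22757.75

Total landed cost: AUD 22757.75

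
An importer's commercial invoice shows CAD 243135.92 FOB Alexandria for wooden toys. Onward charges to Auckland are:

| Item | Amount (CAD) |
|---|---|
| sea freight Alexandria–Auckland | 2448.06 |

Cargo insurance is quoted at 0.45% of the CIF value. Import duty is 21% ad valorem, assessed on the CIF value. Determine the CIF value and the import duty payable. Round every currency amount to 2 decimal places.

CIF value: CAD 246694.10; import duty: CAD 51805.76

Let C be the CIF value. C = FOB price + freight + 0.45% × C
C − 0.45% × C = 243135.92 + 2448.06
0.9955 × C = 245583.98
C = 245583.98 / 0.9955 = 246694.10
Insurance premium = 0.45% × 246694.10 = 1110.12
Import duty = 246694.10 × 21% = 51805.76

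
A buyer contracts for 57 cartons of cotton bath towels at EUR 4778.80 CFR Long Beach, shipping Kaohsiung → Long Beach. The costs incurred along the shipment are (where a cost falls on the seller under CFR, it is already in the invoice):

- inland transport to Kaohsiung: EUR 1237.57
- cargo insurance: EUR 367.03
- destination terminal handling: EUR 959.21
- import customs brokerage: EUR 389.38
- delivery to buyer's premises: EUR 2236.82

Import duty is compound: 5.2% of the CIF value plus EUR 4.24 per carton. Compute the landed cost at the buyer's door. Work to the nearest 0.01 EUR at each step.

Total landed cost: EUR 9240.50

CFR: the seller pays costs through ocean freight to the destination port, but not insurance.
Already in the invoice (seller's account under CFR): inland to port — exclude.
CIF value = CFR price + insurance = 4778.80 + 367.03 = 5145.83
Ad valorem component: 5145.83 × 5.2% = 267.58
Specific component: 57 × 4.24 = 241.68
Import duty = 267.58 + 241.68 = 509.26
Buyer bears: insurance 367.03 + destination terminal 959.21 + brokerage 389.38 + delivery 2236.82 + duty 509.26 = 4461.70
Landed cost = invoice 4778.80 + 4461.70 = 9240.50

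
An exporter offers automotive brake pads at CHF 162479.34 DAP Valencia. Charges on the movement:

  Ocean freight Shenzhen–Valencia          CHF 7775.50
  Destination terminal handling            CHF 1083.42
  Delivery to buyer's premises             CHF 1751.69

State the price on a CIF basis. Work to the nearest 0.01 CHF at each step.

CIF price: CHF 159644.23

Not relevant to the conversion: freight — on the seller under both DAP and CIF; already in the DAP price and stays in the CIF price.
From DAP to CIF, the seller no longer bears: destination terminal, delivery.
CIF price = 162479.34 − 1083.42 − 1751.69 = 159644.23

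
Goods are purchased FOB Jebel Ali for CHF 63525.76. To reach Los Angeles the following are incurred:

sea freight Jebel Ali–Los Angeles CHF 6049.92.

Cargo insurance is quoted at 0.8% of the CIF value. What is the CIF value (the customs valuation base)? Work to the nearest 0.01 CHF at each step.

Let C be the CIF value. C = FOB price + freight + 0.8% × C
C − 0.8% × C = 63525.76 + 6049.92
0.992 × C = 69575.68
C = 69575.68 / 0.992 = 70136.77
Insurance premium = 0.8% × 70136.77 = 561.09

CIF value: CHF 70136.77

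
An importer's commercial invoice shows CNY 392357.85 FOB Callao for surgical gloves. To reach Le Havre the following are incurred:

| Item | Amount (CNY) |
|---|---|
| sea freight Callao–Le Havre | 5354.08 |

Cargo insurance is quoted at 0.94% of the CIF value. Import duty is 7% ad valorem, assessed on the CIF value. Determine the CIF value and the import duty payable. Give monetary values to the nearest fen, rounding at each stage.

Let C be the CIF value. C = FOB price + freight + 0.94% × C
C − 0.94% × C = 392357.85 + 5354.08
0.9906 × C = 397711.93
C = 397711.93 / 0.9906 = 401485.90
Insurance premium = 0.94% × 401485.90 = 3773.97
Import duty = 401485.90 × 7% = 28104.01

CIF value: CNY 401485.90; import duty: CNY 28104.01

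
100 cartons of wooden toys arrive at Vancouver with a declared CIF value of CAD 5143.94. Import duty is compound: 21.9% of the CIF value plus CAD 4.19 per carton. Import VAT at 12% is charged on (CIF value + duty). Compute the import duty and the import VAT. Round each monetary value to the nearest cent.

Ad valorem component: 5143.94 × 21.9% = 1126.52
Specific component: 100 × 4.19 = 419.00
Import duty = 1126.52 + 419.00 = 1545.52
VAT base = CIF + duty = 5143.94 + 1545.52 = 6689.46
Import VAT = 6689.46 × 12% = 802.74

Import duty: CAD 1545.52; import VAT: CAD 802.74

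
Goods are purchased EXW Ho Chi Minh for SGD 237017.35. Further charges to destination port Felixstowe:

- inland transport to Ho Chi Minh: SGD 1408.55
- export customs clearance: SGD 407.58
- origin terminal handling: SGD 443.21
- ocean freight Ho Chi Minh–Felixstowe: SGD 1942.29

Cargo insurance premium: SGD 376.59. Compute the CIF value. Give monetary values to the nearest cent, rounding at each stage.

CIF value: SGD 241595.57

CIF = EXW price + pre-shipment costs + freight + insurance
CIF = 237017.35 + 1408.55 + 407.58 + 443.21 + 1942.29 + 376.59 = 241595.57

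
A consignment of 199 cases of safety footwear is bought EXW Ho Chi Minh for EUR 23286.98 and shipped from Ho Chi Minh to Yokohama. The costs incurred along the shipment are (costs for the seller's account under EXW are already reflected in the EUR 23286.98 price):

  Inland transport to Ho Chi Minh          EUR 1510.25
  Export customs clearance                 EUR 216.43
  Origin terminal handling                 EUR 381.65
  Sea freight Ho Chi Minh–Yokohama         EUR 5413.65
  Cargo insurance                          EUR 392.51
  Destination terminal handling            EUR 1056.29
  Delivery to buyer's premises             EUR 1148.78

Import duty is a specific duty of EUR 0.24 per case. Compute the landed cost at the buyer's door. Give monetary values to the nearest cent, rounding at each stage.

Total landed cost: EUR 33454.30

EXW: the seller makes goods available at their premises; the buyer bears all onward costs.
CIF value = EXW price + inland to port + export clearance + origin terminal + freight + insurance = 23286.98 + 1510.25 + 216.43 + 381.65 + 5413.65 + 392.51 = 31201.47
Import duty = 199 × 0.24 = 47.76
Buyer bears: inland to port 1510.25 + export clearance 216.43 + origin terminal 381.65 + freight 5413.65 + insurance 392.51 + destination terminal 1056.29 + delivery 1148.78 + duty 47.76 = 10167.32
Landed cost = invoice 23286.98 + 10167.32 = 33454.30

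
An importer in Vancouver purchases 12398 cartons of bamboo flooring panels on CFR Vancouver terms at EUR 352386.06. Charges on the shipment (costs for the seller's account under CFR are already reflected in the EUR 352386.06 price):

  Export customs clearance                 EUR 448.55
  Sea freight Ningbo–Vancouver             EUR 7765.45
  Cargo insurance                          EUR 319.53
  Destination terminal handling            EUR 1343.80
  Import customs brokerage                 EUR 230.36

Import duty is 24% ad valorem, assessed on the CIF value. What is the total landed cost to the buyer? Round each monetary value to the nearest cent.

Total landed cost: EUR 438929.09

CFR: the seller pays costs through ocean freight to the destination port, but not insurance.
Already in the invoice (seller's account under CFR): export clearance, freight — exclude.
CIF value = CFR price + insurance = 352386.06 + 319.53 = 352705.59
Import duty = 352705.59 × 24% = 84649.34
Buyer bears: insurance 319.53 + destination terminal 1343.80 + brokerage 230.36 + duty 84649.34 = 86543.03
Landed cost = invoice 352386.06 + 86543.03 = 438929.09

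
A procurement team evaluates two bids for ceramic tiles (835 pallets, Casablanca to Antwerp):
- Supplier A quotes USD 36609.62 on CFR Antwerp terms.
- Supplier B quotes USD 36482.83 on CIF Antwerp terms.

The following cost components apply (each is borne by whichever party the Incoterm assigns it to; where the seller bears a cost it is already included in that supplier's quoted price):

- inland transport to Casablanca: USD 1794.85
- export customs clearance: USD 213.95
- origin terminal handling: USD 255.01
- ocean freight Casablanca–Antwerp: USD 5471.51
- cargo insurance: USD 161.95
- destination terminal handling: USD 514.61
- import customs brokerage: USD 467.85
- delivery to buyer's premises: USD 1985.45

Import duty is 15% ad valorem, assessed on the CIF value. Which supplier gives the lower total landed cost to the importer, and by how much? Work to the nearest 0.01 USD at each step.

Supplier B is cheaper by USD 332.06

Supplier A (CFR):
CIF value = CFR price + insurance = 36609.62 + 161.95 = 36771.57
Import duty = 36771.57 × 15% = 5515.74
Buyer bears (A): 161.95 + 514.61 + 467.85 + 1985.45 = 3129.86
Landed cost (A) = invoice 36609.62 + 3129.86 + duty 5515.74 = 45255.22
Supplier B (CIF):
The CIF price already equals the CIF value: 36482.83
Import duty = 36482.83 × 15% = 5472.42
Buyer bears (B): 514.61 + 467.85 + 1985.45 = 2967.91
Landed cost (B) = invoice 36482.83 + 2967.91 + duty 5472.42 = 44923.16
Difference = |45255.22 − 44923.16| = 332.06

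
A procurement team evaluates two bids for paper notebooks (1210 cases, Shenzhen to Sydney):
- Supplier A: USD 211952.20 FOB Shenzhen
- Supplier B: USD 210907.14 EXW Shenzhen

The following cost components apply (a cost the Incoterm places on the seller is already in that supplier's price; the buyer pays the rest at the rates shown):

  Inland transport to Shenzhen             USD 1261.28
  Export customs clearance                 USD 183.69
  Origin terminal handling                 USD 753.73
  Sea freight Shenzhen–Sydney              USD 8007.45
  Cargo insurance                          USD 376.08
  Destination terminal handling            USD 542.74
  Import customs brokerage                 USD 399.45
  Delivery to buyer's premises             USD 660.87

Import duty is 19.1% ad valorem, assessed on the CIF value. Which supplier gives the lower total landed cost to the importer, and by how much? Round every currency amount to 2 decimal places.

Supplier A is cheaper by USD 1373.99

Supplier A (FOB):
CIF value = FOB price + freight + insurance = 211952.20 + 8007.45 + 376.08 = 220335.73
Import duty = 220335.73 × 19.1% = 42084.12
Buyer bears (A): 8007.45 + 376.08 + 542.74 + 399.45 + 660.87 = 9986.59
Landed cost (A) = invoice 211952.20 + 9986.59 + duty 42084.12 = 264022.91
Supplier B (EXW):
CIF value = EXW price + inland to port + export clearance + origin terminal + freight + insurance = 210907.14 + 1261.28 + 183.69 + 753.73 + 8007.45 + 376.08 = 221489.37
Import duty = 221489.37 × 19.1% = 42304.47
Buyer bears (B): 1261.28 + 183.69 + 753.73 + 8007.45 + 376.08 + 542.74 + 399.45 + 660.87 = 12185.29
Landed cost (B) = invoice 210907.14 + 12185.29 + duty 42304.47 = 265396.90
Difference = |264022.91 − 265396.90| = 1373.99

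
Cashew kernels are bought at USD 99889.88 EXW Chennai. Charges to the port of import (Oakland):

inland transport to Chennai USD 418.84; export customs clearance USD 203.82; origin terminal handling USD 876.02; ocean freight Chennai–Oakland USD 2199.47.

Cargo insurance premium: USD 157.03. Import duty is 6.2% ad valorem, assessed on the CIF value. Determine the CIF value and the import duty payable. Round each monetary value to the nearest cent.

CIF value: USD 103745.06; import duty: USD 6432.19

CIF = EXW price + pre-shipment costs + freight + insurance
CIF = 99889.88 + 418.84 + 203.82 + 876.02 + 2199.47 + 157.03 = 103745.06
Import duty = 103745.06 × 6.2% = 6432.19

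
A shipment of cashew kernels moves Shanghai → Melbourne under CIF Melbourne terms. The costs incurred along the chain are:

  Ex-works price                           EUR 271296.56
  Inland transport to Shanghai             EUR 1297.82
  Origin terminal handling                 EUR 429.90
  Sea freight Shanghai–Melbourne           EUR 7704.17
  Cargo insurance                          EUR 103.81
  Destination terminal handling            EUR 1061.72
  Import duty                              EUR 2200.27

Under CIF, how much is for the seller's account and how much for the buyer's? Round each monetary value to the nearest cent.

Seller: EUR 280832.26; buyer: EUR 3261.99

CIF: the seller pays costs through ocean freight and marine insurance to the destination port.
Seller's account: goods 271296.56 + inland to port 1297.82 + origin terminal 429.90 + freight 7704.17 + insurance 103.81 = 280832.26
Buyer's account: destination terminal 1061.72 + duty 2200.27 = 3261.99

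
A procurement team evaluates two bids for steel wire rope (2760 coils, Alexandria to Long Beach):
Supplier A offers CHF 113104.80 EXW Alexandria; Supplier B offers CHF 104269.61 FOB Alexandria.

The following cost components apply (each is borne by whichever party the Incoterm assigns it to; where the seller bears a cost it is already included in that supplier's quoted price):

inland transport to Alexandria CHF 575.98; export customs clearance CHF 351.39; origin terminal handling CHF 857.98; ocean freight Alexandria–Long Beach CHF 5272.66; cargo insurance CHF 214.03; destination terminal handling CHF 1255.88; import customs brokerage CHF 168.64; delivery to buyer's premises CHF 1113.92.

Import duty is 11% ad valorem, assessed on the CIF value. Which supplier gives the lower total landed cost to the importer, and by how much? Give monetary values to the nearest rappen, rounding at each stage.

Supplier A (EXW):
CIF value = EXW price + inland to port + export clearance + origin terminal + freight + insurance = 113104.80 + 575.98 + 351.39 + 857.98 + 5272.66 + 214.03 = 120376.84
Import duty = 120376.84 × 11% = 13241.45
Buyer bears (A): 575.98 + 351.39 + 857.98 + 5272.66 + 214.03 + 1255.88 + 168.64 + 1113.92 = 9810.48
Landed cost (A) = invoice 113104.80 + 9810.48 + duty 13241.45 = 136156.73
Supplier B (FOB):
CIF value = FOB price + freight + insurance = 104269.61 + 5272.66 + 214.03 = 109756.30
Import duty = 109756.30 × 11% = 12073.19
Buyer bears (B): 5272.66 + 214.03 + 1255.88 + 168.64 + 1113.92 = 8025.13
Landed cost (B) = invoice 104269.61 + 8025.13 + duty 12073.19 = 124367.93
Difference = |136156.73 − 124367.93| = 11788.80

Supplier B is cheaper by CHF 11788.80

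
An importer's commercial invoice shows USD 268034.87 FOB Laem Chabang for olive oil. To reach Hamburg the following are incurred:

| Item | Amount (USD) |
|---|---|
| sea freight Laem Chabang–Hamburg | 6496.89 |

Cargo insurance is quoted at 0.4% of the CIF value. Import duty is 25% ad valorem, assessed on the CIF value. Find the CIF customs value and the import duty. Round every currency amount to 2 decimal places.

Let C be the CIF value. C = FOB price + freight + 0.4% × C
C − 0.4% × C = 268034.87 + 6496.89
0.996 × C = 274531.76
C = 274531.76 / 0.996 = 275634.30
Insurance premium = 0.4% × 275634.30 = 1102.54
Import duty = 275634.30 × 25% = 68908.58

CIF value: USD 275634.30; import duty: USD 68908.58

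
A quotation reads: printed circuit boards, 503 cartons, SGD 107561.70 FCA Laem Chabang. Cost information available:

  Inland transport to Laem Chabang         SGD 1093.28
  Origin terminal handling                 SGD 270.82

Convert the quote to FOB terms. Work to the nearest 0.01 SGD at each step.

Not relevant to the conversion: inland to port — on the seller under both FCA and FOB; already in the FCA price and stays in the FOB price.
From FCA to FOB, the seller additionally bears: origin terminal.
FOB price = 107561.70 + 270.82 = 107832.52

FOB price: SGD 107832.52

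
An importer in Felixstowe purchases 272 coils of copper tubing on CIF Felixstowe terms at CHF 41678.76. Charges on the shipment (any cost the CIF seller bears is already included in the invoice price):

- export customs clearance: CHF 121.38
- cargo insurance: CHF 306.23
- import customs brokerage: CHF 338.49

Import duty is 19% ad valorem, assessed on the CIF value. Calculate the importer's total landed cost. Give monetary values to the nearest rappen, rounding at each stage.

Total landed cost: CHF 49936.21

CIF: the seller pays costs through ocean freight and marine insurance to the destination port.
Already in the invoice (seller's account under CIF): export clearance, insurance — exclude.
The CIF price already equals the CIF value: 41678.76
Import duty = 41678.76 × 19% = 7918.96
Buyer bears: brokerage 338.49 + duty 7918.96 = 8257.45
Landed cost = invoice 41678.76 + 8257.45 = 49936.21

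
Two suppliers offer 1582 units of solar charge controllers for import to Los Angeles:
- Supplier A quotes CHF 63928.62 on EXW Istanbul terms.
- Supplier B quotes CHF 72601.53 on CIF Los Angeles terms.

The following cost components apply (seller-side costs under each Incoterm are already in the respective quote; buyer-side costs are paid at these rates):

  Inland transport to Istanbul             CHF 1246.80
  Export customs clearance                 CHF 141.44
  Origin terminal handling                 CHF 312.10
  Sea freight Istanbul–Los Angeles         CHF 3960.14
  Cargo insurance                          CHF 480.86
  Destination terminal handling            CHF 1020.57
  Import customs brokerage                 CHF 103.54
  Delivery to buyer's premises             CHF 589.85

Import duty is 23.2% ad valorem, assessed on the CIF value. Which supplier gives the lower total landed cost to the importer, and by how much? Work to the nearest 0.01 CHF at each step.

Supplier A is cheaper by CHF 3118.89

Supplier A (EXW):
CIF value = EXW price + inland to port + export clearance + origin terminal + freight + insurance = 63928.62 + 1246.80 + 141.44 + 312.10 + 3960.14 + 480.86 = 70069.96
Import duty = 70069.96 × 23.2% = 16256.23
Buyer bears (A): 1246.80 + 141.44 + 312.10 + 3960.14 + 480.86 + 1020.57 + 103.54 + 589.85 = 7855.30
Landed cost (A) = invoice 63928.62 + 7855.30 + duty 16256.23 = 88040.15
Supplier B (CIF):
The CIF price already equals the CIF value: 72601.53
Import duty = 72601.53 × 23.2% = 16843.55
Buyer bears (B): 1020.57 + 103.54 + 589.85 = 1713.96
Landed cost (B) = invoice 72601.53 + 1713.96 + duty 16843.55 = 91159.04
Difference = |88040.15 − 91159.04| = 3118.89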